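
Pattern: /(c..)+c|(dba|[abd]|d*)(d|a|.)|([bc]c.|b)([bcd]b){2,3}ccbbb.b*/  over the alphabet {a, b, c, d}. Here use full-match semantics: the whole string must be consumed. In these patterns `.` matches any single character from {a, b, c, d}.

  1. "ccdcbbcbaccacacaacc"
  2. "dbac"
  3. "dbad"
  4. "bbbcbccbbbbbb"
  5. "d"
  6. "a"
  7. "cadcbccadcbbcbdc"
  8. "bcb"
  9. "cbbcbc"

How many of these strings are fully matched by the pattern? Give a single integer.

6

1 → no match
2 → match
3 → match
4 → match
5 → match
6 → match
7 → match
8 → no match
9 → no match
Total matched: 6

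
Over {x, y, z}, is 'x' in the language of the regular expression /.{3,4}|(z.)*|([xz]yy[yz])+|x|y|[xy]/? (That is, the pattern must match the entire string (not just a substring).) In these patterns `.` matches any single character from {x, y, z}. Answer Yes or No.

Yes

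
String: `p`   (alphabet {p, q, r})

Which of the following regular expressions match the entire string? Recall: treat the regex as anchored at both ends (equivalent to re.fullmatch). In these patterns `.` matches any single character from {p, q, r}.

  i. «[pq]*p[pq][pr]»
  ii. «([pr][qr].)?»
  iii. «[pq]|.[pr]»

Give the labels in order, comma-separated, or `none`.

i → no match
ii → no match
iii → match

iii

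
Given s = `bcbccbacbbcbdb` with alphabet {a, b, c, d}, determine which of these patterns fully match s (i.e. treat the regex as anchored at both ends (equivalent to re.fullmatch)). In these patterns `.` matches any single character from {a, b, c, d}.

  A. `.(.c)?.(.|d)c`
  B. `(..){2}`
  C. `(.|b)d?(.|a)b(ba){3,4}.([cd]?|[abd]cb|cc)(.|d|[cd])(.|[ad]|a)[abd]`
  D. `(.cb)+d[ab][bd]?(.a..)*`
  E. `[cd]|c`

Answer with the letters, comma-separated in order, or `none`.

D

A → no match — must end with `c`
B → no match
C → no match
D → match
E → no match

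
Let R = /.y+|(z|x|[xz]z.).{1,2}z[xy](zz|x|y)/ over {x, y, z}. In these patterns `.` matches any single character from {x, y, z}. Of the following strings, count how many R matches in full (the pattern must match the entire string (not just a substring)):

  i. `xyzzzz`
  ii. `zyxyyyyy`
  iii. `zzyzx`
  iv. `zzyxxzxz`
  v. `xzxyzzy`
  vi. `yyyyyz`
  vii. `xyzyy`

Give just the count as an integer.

1

i → no match
ii → no match
iii → no match
iv → no match
v → no match
vi → no match
vii → match
Total matched: 1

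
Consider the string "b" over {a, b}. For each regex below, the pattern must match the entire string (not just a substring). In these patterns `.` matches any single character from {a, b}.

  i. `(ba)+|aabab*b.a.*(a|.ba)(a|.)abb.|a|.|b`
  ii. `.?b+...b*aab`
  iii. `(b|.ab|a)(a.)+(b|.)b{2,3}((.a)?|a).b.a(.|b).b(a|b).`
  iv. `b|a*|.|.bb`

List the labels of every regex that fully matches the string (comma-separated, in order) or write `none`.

i, iv

i → match
ii → no match — must end with "aab"
iii → no match
iv → match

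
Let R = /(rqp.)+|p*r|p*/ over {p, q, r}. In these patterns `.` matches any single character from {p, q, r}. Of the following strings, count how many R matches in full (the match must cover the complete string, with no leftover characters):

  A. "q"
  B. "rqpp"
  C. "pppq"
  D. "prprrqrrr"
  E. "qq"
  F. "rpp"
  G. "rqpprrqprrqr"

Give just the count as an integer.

A. "q" → no match
B. "rqpp" → match
C. "pppq" → no match
D. "prprrqrrr" → no match
E. "qq" → no match
F. "rpp" → no match
G. "rqpprrqprrqr" → no match
Total matched: 1

1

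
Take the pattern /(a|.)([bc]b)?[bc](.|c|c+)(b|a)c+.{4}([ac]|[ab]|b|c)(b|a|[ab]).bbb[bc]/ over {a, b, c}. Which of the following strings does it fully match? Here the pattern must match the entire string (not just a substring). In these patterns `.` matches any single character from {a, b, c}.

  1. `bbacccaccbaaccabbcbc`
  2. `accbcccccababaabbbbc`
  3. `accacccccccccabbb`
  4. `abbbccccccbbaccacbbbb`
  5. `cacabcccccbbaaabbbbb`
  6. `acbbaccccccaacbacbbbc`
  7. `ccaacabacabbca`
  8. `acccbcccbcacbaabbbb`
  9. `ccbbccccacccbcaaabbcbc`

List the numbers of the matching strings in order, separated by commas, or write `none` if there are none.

1 → no match
2 → match
3 → no match
4 → match
5 → no match
6 → no match
7 → no match
8 → match
9 → no match

2, 4, 8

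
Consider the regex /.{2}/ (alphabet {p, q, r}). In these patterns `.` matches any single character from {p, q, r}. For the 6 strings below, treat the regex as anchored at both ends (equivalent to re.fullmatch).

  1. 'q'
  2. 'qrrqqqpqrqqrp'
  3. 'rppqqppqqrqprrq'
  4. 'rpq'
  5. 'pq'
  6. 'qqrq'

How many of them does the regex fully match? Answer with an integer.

1 → no match
2 → no match
3 → no match
4 → no match
5 → match
6 → no match
Total matched: 1

1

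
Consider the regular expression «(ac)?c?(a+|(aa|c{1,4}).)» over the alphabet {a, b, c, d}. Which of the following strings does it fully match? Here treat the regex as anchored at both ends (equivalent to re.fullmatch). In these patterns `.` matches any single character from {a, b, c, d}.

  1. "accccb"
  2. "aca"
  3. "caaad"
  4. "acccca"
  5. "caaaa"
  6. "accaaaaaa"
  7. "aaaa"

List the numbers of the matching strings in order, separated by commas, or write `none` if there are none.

1. "accccb" → match
2. "aca" → match
3. "caaad" → no match
4. "acccca" → match
5. "caaaa" → match
6. "accaaaaaa" → match
7. "aaaa" → match

1, 2, 4, 5, 6, 7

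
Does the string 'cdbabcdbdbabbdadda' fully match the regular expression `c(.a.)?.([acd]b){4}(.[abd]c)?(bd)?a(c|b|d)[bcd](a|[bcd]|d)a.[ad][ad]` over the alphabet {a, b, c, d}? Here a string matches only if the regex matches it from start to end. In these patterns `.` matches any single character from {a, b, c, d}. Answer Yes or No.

No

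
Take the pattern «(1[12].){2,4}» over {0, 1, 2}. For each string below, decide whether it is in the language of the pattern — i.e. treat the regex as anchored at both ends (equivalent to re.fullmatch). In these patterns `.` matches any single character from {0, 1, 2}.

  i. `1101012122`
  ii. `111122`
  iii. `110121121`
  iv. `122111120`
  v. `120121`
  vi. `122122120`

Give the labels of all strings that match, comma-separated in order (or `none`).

ii, iii, iv, v, vi

i → no match
ii → match
iii → match
iv → match
v → match
vi → match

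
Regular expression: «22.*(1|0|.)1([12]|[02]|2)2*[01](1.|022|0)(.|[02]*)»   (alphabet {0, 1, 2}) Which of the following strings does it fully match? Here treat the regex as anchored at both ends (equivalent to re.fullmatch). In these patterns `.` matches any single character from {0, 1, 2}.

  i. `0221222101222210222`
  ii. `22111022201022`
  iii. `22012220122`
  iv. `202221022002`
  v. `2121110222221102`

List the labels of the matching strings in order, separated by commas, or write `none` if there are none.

ii, iii

i → no match — must start with `22`
ii → match
iii → match
iv → no match — must start with `22`
v → no match — must start with `22`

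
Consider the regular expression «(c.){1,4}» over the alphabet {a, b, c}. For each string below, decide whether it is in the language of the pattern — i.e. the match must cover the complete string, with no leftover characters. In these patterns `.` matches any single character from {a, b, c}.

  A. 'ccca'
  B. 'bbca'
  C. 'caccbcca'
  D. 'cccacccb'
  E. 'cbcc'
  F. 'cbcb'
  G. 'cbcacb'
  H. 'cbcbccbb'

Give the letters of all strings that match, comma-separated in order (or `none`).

A. 'ccca' → match
B. 'bbca' → no match — must start with 'c'
C. 'caccbcca' → no match
D. 'cccacccb' → match
E. 'cbcc' → match
F. 'cbcb' → match
G. 'cbcacb' → match
H. 'cbcbccbb' → no match

A, D, E, F, G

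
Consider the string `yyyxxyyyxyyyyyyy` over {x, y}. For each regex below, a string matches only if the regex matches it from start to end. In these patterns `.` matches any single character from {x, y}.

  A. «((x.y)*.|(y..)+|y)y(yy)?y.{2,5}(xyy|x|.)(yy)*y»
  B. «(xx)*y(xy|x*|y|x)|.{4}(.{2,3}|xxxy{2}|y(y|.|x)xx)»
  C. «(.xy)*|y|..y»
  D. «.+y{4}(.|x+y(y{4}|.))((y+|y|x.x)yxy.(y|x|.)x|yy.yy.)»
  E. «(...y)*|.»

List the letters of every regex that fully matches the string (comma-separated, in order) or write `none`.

A

A → match
B → no match
C → no match
D → no match
E → no match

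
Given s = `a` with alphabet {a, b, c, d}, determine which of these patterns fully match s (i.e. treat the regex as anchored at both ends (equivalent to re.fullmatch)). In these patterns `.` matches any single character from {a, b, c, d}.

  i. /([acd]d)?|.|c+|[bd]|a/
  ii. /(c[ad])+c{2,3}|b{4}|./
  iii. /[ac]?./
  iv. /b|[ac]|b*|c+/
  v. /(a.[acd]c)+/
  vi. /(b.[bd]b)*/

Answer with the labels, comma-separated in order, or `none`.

i, ii, iii, iv

i → match
ii → match
iii → match
iv → match
v → no match — must end with `c`
vi → no match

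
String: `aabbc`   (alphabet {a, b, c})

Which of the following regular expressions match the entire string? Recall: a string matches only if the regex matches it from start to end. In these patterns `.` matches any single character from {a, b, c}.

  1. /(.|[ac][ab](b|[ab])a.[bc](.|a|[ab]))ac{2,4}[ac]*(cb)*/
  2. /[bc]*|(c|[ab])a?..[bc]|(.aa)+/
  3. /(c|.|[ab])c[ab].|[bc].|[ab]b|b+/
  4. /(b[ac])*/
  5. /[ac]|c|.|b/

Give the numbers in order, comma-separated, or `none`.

1 → no match
2 → match
3 → no match
4 → no match
5 → no match

2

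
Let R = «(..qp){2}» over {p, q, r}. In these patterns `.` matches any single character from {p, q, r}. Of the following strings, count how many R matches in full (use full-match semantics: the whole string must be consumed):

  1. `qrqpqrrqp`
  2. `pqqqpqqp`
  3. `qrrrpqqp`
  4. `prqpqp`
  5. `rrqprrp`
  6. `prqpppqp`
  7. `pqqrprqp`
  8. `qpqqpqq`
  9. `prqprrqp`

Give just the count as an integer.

2

1 → no match
2 → no match
3 → no match
4 → no match
5 → no match — must end with `qp`
6 → match
7 → no match
8 → no match — must end with `qp`
9 → match
Total matched: 2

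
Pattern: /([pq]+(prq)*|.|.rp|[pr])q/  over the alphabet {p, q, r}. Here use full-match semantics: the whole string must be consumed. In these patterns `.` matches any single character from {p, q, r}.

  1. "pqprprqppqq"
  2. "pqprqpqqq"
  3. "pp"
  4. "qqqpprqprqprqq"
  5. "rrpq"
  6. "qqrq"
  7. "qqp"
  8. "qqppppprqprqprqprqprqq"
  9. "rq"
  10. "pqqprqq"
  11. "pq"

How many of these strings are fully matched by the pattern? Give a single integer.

6

1 → no match
2 → no match
3 → no match — must end with "q"
4 → match
5 → match
6 → no match
7 → no match — must end with "q"
8 → match
9 → match
10 → match
11 → match
Total matched: 6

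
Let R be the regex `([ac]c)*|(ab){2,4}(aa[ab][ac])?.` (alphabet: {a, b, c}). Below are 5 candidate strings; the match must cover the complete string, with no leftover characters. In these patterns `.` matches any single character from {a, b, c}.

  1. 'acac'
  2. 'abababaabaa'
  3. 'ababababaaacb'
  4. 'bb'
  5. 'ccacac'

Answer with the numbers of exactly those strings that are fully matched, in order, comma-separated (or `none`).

1, 2, 3, 5

1 → match
2 → match
3 → match
4 → no match
5 → match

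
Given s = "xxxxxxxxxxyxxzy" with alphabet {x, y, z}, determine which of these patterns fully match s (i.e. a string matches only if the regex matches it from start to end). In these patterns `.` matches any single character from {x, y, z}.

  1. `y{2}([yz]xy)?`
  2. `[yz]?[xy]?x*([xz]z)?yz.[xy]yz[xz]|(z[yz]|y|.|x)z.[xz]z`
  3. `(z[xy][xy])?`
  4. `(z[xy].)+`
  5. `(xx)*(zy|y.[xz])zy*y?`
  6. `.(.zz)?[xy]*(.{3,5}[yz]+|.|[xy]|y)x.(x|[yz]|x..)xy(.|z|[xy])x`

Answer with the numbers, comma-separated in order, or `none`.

1 → no match — must start with "y"
2 → no match
3 → no match
4 → no match — must start with "z"
5 → match
6 → no match — must end with "x"

5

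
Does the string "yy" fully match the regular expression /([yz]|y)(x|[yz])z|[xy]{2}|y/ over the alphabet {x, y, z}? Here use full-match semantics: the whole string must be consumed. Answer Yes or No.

Yes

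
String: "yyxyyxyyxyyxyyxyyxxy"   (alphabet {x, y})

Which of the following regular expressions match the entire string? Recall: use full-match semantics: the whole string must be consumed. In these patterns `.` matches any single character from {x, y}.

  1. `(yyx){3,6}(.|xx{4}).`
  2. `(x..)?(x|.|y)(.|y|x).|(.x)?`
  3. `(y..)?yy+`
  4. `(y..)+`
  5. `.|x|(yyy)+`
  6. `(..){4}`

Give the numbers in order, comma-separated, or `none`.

1

1 → match
2 → no match
3 → no match
4 → no match
5 → no match
6 → no match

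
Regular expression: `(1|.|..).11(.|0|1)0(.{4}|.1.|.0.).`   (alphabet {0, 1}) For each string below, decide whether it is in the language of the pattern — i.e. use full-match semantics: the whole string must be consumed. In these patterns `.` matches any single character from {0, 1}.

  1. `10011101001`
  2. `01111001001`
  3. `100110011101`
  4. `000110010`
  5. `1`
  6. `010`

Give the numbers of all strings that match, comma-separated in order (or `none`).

1, 2, 3

1 → match
2 → match
3 → match
4 → no match
5 → no match
6 → no match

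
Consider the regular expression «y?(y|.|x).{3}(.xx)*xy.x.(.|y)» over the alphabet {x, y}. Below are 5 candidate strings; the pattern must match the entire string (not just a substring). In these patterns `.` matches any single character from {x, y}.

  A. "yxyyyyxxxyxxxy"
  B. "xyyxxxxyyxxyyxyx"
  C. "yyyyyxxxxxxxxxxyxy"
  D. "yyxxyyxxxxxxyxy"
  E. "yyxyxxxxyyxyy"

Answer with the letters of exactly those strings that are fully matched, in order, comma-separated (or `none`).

A, E

A → match
B → no match
C → no match
D → no match
E → match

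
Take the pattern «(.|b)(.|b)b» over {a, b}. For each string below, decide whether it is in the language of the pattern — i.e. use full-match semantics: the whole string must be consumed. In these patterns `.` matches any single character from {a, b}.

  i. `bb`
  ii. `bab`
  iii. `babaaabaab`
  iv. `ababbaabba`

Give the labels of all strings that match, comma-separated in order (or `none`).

i → no match
ii → match
iii → no match
iv → no match — must end with `b`

ii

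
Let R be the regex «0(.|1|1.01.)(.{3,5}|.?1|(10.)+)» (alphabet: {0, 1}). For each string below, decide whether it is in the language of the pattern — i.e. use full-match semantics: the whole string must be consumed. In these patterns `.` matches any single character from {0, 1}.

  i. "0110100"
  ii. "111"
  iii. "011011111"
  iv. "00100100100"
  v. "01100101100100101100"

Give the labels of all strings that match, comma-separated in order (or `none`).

i, iii, iv, v

i → match
ii → no match — must start with "0"
iii → match
iv → match
v → match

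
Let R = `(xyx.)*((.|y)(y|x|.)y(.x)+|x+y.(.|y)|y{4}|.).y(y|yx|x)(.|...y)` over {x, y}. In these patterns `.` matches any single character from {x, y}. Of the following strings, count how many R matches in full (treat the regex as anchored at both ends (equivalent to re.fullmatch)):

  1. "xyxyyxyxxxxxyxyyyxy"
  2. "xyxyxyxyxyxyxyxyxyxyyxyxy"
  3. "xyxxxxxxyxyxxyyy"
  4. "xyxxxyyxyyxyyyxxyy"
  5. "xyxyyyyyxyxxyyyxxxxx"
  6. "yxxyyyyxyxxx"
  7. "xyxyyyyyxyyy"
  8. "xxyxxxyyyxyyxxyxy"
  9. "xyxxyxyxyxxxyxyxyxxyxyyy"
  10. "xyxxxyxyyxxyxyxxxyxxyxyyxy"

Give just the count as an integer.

1 → no match
2 → match
3 → no match
4 → no match
5 → no match
6. "yxxyyyyxyxxx" → no match
7. "xyxyyyyyxyyy" → match
8 → no match
9 → no match
10 → no match
Total matched: 2

2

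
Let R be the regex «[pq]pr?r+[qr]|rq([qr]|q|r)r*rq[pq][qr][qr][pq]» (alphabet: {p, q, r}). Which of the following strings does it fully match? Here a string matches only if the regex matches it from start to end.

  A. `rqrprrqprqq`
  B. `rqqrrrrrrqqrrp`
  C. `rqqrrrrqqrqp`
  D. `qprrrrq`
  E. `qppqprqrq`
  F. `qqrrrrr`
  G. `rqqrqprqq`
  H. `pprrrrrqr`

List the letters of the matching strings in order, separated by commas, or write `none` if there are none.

B, C, D, G

A → no match
B → match
C → match
D → match
E → no match
F → no match
G → match
H → no match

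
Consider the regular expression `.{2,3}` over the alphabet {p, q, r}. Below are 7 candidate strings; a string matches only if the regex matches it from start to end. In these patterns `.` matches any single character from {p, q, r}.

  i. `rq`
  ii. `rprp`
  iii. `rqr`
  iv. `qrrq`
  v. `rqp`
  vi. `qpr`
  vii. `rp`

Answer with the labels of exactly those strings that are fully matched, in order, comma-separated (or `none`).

i, iii, v, vi, vii

i → match
ii → no match
iii → match
iv → no match
v → match
vi → match
vii → match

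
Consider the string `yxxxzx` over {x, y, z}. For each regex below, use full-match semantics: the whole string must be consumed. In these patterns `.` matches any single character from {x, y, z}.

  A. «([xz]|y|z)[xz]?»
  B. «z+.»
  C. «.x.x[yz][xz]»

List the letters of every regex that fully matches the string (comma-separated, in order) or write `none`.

A → no match
B → no match — must start with `z`
C → match

C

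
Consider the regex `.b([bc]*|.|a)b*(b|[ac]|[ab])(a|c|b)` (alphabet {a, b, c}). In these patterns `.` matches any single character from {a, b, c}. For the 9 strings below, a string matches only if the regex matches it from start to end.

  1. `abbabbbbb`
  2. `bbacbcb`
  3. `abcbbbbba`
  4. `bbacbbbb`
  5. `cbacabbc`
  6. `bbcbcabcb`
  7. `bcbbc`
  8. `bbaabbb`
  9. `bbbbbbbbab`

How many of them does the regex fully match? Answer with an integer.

1 → no match
2 → no match
3 → match
4 → no match
5 → no match
6 → no match
7 → no match
8 → no match
9 → match
Total matched: 2

2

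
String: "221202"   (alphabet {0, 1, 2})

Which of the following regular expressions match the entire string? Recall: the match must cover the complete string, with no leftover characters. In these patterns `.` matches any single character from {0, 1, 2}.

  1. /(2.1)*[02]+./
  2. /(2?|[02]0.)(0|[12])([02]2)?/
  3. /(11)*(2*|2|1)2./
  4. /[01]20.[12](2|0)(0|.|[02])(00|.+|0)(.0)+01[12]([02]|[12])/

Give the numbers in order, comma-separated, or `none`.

1

1 → match
2 → no match
3 → no match
4 → no match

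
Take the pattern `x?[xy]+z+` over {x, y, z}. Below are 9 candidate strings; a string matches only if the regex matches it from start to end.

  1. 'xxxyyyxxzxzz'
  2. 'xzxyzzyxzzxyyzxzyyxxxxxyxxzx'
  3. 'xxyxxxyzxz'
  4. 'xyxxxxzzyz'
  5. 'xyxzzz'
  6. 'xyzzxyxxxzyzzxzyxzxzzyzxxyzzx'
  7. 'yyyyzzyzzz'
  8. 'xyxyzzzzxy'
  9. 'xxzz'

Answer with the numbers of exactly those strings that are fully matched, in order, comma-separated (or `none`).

5, 9

1 → no match
2 → no match — must end with 'z'
3 → no match
4 → no match
5 → match
6 → no match — must end with 'z'
7 → no match
8 → no match — must end with 'z'
9 → match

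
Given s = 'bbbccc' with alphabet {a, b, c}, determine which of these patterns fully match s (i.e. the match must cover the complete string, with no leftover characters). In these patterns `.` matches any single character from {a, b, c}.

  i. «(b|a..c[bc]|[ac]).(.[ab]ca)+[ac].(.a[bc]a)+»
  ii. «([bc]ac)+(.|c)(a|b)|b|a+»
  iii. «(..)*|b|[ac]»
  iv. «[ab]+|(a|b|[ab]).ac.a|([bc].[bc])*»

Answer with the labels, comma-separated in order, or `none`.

iii, iv

i → no match — must end with 'a'
ii → no match
iii → match
iv → match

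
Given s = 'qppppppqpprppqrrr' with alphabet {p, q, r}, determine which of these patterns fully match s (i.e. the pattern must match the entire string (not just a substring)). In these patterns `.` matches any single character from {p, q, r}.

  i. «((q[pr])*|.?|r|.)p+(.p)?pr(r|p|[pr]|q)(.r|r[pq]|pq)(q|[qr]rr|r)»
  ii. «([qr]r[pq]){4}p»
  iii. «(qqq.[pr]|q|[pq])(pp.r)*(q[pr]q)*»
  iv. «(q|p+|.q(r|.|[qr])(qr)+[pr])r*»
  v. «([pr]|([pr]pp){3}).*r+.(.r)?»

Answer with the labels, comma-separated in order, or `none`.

i → match
ii → no match — must end with 'p'
iii → no match
iv → no match
v → no match

i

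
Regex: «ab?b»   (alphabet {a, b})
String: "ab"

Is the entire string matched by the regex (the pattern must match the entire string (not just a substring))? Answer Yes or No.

Yes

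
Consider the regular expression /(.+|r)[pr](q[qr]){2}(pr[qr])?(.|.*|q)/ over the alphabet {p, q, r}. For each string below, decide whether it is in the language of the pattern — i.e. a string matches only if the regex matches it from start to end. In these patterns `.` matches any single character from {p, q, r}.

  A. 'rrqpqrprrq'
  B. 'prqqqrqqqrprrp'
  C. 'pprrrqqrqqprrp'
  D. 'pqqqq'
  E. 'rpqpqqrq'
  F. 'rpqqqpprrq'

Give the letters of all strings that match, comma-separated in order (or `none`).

B

A → no match
B → match
C → no match
D → no match
E → no match
F → no match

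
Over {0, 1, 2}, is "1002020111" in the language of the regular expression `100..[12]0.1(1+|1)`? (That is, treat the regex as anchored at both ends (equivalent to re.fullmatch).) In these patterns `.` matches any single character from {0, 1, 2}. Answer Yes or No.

Yes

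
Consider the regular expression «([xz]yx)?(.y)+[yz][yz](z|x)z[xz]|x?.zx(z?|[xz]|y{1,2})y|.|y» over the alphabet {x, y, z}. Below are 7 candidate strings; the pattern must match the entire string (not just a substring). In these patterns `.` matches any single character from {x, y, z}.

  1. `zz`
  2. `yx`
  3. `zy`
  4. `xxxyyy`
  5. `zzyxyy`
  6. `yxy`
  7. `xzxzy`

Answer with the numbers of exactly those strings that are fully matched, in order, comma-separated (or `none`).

7

1 → no match
2 → no match
3 → no match
4 → no match
5 → no match
6 → no match
7 → match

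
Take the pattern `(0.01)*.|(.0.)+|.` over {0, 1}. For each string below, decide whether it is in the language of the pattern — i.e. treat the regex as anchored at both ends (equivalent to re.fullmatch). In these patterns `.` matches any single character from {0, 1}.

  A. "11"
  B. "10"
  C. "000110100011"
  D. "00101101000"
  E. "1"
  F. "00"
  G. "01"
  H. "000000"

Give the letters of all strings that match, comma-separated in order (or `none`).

A → no match
B → no match
C → no match
D → no match
E → match
F → no match
G → no match
H → match

E, H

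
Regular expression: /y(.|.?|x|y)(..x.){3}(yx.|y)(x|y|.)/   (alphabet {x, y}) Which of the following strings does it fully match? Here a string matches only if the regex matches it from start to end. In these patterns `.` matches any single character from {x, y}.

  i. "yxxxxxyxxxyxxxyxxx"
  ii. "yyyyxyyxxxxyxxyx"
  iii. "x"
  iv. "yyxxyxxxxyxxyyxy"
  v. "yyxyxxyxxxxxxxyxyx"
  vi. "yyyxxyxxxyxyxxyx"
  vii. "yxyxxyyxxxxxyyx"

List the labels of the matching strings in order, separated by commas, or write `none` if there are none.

i → match
ii → match
iii → no match — must start with "y"
iv → no match
v → match
vi → match
vii → match

i, ii, v, vi, vii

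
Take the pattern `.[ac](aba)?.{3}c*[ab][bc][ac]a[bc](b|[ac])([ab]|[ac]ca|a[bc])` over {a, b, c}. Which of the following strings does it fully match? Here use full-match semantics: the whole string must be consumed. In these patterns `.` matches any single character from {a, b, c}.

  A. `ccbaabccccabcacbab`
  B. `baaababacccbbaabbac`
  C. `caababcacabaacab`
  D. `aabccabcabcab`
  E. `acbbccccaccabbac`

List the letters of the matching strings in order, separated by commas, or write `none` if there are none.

A → no match
B → no match
C → match
D → match
E → match

C, D, E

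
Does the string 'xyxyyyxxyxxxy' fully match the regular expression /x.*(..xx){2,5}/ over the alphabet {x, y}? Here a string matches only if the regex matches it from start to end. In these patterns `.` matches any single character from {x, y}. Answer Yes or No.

No

Every match must end with 'xx', but 'xyxyyyxxyxxxy' does not.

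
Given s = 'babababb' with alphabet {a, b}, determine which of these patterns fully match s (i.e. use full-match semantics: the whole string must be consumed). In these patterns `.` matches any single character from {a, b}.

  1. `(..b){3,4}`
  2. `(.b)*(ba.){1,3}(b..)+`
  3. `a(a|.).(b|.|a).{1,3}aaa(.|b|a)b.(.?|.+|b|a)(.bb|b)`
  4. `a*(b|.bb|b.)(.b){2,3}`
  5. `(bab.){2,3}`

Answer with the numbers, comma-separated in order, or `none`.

1 → no match
2 → no match
3 → no match — must start with 'a'
4 → no match
5 → match

5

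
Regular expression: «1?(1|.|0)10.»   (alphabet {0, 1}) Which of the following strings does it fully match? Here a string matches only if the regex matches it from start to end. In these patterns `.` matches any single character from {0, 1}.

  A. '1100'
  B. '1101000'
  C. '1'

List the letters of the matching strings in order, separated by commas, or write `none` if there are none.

A → match
B → no match
C → no match

A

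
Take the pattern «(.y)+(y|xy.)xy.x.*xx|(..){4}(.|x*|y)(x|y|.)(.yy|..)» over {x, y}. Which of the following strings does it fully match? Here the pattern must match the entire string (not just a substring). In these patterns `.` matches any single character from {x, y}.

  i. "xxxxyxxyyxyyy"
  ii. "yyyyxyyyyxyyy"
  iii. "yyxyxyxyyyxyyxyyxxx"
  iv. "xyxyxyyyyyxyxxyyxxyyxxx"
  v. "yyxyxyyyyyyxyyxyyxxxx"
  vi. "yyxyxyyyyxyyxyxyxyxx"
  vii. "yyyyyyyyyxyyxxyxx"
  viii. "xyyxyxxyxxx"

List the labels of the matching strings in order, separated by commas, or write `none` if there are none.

i → match
ii → match
iii → match
iv → match
v → match
vi → match
vii → match
viii → match

i, ii, iii, iv, v, vi, vii, viii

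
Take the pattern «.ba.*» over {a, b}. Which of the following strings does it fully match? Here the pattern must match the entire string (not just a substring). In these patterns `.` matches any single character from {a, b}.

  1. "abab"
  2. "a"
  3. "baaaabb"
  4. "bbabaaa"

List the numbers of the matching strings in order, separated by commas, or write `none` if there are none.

1 → match
2 → no match
3 → no match
4 → match

1, 4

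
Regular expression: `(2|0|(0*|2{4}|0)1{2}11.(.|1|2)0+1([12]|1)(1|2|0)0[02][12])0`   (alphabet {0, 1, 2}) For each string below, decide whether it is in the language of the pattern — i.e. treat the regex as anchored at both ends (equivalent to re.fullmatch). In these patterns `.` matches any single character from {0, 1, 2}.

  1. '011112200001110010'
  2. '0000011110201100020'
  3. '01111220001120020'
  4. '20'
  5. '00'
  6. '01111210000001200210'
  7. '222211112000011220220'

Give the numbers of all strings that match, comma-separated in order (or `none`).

1 → match
2 → match
3 → match
4 → match
5 → match
6 → match
7 → no match

1, 2, 3, 4, 5, 6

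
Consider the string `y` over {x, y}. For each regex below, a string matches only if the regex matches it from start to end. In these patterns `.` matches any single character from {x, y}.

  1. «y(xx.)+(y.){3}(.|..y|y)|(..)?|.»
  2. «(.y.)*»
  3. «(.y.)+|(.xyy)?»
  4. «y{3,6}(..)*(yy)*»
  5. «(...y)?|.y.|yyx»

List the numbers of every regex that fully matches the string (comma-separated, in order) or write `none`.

1

1 → match
2 → no match
3 → no match
4 → no match
5 → no match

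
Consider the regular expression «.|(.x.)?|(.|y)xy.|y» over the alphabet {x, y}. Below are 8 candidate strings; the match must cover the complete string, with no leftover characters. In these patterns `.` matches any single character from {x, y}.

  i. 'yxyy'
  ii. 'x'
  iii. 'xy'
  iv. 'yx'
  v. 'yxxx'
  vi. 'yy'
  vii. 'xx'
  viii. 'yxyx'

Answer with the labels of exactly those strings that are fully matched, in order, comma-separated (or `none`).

i, ii, viii

i. 'yxyy' → match
ii. 'x' → match
iii. 'xy' → no match
iv. 'yx' → no match
v. 'yxxx' → no match
vi. 'yy' → no match
vii. 'xx' → no match
viii. 'yxyx' → match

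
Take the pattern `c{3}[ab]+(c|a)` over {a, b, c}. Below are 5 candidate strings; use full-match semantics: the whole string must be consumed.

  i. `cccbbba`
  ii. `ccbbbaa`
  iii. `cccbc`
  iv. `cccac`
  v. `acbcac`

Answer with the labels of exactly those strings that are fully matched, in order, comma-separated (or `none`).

i, iii, iv

i → match
ii → no match
iii → match
iv → match
v → no match — must start with `c`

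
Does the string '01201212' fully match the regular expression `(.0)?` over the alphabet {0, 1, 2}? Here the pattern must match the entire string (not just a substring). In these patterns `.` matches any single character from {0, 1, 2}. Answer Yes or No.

No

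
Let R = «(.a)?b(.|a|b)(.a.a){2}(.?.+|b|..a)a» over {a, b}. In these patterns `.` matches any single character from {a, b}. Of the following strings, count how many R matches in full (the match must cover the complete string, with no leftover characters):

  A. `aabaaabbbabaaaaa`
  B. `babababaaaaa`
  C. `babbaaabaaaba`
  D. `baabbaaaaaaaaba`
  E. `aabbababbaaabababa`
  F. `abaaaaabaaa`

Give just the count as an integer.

1

A → no match
B. `babababaaaaa` → match
C → no match
D → no match
E → no match
F. `abaaaaabaaa` → no match
Total matched: 1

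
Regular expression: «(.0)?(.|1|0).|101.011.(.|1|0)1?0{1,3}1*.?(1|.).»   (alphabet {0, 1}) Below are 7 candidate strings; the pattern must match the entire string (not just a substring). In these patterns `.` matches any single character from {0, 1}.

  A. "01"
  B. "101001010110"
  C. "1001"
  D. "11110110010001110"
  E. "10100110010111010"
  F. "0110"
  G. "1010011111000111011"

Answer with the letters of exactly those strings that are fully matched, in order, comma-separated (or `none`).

A → match
B → no match
C → match
D → no match
E → match
F → no match
G → match

A, C, E, G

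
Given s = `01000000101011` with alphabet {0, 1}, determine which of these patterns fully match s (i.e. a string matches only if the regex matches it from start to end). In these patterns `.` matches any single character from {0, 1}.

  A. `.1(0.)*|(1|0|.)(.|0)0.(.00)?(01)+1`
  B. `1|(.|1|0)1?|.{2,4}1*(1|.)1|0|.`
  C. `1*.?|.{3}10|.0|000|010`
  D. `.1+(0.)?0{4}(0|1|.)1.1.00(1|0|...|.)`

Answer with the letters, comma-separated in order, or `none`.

A

A → match
B → no match
C → no match
D → no match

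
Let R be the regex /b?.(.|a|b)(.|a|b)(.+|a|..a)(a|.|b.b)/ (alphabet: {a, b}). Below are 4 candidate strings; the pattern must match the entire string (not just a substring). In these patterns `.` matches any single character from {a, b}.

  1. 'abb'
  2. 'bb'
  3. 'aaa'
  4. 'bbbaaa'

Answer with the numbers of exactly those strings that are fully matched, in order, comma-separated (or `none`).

4

1 → no match
2 → no match
3 → no match
4 → match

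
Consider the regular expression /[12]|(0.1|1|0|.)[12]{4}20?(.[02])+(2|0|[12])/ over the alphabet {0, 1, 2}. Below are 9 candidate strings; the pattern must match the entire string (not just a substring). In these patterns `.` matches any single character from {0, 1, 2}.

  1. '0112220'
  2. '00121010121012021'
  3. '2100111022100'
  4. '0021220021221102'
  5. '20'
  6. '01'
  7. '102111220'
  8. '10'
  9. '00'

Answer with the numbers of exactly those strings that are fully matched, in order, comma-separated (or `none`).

1. '0112220' → no match
2 → no match
3 → no match
4 → no match
5. '20' → no match
6. '01' → no match
7. '102111220' → no match
8. '10' → no match
9. '00' → no match

none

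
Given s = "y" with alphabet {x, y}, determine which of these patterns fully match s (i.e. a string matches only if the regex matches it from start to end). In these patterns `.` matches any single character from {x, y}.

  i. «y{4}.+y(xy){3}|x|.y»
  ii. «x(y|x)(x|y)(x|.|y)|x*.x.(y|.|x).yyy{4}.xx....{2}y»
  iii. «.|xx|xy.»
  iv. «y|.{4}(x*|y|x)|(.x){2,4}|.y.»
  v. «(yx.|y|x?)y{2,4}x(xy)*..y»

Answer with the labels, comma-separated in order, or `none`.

iii, iv

i → no match
ii → no match
iii → match
iv → match
v → no match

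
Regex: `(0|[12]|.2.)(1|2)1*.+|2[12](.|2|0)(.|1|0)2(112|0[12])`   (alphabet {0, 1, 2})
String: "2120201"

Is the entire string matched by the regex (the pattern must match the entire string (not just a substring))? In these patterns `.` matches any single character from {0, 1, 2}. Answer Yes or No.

Yes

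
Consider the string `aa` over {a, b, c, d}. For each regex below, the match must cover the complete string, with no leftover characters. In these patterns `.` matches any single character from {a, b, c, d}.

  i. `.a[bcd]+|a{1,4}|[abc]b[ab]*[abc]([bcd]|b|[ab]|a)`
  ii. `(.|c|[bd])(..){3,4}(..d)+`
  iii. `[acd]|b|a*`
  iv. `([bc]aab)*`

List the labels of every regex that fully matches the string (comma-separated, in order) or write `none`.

i, iii

i → match
ii → no match — must end with `d`
iii → match
iv → no match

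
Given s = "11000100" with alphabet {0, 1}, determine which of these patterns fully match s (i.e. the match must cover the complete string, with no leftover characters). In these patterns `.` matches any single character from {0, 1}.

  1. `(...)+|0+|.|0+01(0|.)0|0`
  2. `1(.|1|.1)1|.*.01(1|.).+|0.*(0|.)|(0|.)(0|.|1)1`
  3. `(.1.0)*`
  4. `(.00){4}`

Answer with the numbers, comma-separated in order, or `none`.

1 → no match
2 → match
3 → match
4 → no match

2, 3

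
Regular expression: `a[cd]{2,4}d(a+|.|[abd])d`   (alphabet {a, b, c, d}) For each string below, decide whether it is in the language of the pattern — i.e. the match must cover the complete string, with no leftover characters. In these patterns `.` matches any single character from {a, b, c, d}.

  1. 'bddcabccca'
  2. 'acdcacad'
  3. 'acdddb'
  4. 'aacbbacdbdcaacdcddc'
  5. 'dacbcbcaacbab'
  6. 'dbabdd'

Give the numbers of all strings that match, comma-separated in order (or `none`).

1. 'bddcabccca' → no match — must start with 'a'
2. 'acdcacad' → no match
3. 'acdddb' → no match — must end with 'd'
4 → no match — must end with 'd'
5 → no match — must start with 'a'
6. 'dbabdd' → no match — must start with 'a'

none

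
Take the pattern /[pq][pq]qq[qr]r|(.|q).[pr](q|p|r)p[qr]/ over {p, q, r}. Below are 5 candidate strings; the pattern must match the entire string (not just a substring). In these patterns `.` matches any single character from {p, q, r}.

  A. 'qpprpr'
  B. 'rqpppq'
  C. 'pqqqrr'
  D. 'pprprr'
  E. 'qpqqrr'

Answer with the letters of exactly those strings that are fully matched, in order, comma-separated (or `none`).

A → match
B → match
C → match
D → no match
E → match

A, B, C, E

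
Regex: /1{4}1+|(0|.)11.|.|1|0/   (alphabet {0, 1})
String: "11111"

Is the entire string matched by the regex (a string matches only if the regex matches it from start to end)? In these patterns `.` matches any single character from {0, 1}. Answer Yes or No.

Yes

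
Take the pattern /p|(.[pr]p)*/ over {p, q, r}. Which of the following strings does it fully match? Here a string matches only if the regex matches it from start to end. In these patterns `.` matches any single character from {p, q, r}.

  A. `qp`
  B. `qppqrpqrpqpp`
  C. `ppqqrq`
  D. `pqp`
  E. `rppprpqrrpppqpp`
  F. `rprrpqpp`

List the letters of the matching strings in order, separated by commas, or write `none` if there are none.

B

A → no match
B → match
C → no match
D → no match
E → no match
F → no match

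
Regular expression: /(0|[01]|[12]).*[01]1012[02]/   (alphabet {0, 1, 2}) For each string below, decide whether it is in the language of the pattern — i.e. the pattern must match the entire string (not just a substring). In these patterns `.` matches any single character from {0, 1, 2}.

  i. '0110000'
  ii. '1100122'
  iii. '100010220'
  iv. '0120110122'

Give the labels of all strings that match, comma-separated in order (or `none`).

i → no match
ii → no match
iii → no match
iv → match

iv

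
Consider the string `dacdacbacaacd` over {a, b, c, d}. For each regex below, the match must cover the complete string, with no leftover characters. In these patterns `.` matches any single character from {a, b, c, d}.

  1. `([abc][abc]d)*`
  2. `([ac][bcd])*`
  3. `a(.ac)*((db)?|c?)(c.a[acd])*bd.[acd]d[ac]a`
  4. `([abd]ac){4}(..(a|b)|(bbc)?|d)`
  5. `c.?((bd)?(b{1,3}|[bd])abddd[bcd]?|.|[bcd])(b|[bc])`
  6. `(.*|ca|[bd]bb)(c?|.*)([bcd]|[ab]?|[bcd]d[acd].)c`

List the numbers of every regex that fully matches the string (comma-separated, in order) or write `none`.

4

1 → no match
2 → no match
3 → no match — must start with `a`
4 → match
5 → no match — must start with `c`
6 → no match — must end with `c`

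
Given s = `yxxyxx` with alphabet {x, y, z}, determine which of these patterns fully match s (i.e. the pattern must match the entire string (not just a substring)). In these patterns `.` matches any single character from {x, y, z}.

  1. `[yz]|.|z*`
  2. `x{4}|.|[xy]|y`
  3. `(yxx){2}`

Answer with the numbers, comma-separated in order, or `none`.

1 → no match
2 → no match
3 → match

3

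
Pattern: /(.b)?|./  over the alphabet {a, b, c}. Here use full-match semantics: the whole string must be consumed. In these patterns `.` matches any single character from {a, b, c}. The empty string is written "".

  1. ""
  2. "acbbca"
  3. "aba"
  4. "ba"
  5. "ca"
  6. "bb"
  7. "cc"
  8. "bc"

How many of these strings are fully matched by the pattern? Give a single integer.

2

1 → match
2 → no match
3 → no match
4 → no match
5 → no match
6 → match
7 → no match
8 → no match
Total matched: 2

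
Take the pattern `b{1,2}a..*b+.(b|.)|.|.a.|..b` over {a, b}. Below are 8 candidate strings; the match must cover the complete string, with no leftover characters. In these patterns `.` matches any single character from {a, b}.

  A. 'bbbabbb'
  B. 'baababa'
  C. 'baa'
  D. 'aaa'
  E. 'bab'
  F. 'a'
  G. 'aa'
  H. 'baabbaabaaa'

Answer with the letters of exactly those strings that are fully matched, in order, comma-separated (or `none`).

A → no match
B → no match
C → match
D → match
E → match
F → match
G → no match
H → no match

C, D, E, F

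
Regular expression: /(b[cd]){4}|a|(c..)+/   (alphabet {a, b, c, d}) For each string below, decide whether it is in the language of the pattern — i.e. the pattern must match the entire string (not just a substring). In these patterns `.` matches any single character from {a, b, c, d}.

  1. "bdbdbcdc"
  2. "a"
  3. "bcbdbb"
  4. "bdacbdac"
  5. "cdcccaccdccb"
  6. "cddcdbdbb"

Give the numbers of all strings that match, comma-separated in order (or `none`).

2, 5

1 → no match
2 → match
3 → no match
4 → no match
5 → match
6 → no match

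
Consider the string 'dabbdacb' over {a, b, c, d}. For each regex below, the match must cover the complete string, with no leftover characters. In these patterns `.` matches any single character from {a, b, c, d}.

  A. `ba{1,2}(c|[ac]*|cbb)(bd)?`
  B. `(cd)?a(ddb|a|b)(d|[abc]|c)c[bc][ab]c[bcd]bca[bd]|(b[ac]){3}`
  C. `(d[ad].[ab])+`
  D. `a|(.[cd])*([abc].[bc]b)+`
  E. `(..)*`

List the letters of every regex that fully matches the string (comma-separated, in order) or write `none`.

C, E

A → no match — must start with 'ba'
B → no match
C → match
D → no match
E → match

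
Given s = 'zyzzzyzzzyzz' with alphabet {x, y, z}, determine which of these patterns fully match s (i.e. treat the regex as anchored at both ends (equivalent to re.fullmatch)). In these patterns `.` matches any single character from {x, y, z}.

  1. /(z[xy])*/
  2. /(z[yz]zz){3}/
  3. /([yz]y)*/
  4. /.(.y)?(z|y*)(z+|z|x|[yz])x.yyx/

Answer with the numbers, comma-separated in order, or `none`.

2

1 → no match
2 → match
3 → no match
4 → no match — must end with 'yyx'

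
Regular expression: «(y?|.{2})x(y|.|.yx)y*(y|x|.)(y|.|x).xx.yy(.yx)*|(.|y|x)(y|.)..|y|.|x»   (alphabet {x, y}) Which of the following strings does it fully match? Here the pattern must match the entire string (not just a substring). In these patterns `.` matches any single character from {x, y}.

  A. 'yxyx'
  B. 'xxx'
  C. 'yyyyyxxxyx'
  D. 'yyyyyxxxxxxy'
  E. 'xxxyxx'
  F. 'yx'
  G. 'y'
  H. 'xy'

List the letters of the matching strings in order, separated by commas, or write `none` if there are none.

A → match
B → no match
C → no match
D → no match
E → no match
F → no match
G → match
H → no match

A, G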